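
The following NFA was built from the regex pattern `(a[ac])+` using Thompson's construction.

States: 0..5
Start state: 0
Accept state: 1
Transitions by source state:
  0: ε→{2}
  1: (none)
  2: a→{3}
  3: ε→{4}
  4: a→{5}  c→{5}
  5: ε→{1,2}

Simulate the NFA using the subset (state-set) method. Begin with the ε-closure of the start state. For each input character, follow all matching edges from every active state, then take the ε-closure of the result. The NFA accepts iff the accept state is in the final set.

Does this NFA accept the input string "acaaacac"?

start: ε-closure({0}) = {0,2}
'a' @ 1: {3,4}
'c' @ 2: {1,2,5}  ✓accept
'a' @ 3: {3,4}
'a' @ 4: {1,2,5}  ✓accept
'a' @ 5: {3,4}
'c' @ 6: {1,2,5}  ✓accept
'a' @ 7: {3,4}
'c' @ 8: {1,2,5}  ✓accept
after full input: {1,2,5}  (accept=1 in)

Answer: ACCEPT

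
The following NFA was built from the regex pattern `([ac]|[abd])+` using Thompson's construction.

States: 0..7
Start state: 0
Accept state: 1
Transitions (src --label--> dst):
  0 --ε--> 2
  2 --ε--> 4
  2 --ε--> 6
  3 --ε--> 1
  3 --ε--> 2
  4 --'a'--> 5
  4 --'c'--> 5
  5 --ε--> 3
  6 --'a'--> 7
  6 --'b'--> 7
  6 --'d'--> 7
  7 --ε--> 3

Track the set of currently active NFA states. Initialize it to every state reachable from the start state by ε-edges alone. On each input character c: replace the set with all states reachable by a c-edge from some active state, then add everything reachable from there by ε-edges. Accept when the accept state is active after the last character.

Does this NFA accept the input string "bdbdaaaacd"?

S₀ = ε-closure({0}) = {0,2,4,6}
'b' @ 1: {1,2,3,4,6,7}  (accept∈set)
'd' @ 2: {1,2,3,4,6,7}  (accept∈set)
'b' @ 3: {1,2,3,4,6,7}  (accept∈set)
'd' @ 4: {1,2,3,4,6,7}  (accept∈set)
'a' @ 5: {1,2,3,4,5,6,7}  (accept∈set)
'a' @ 6: {1,2,3,4,5,6,7}  (accept∈set)
'a' @ 7: {1,2,3,4,5,6,7}  (accept∈set)
'a' @ 8: {1,2,3,4,5,6,7}  (accept∈set)
'c' @ 9: {1,2,3,4,5,6}  (accept∈set)
'd' @ 10: {1,2,3,4,6,7}  (accept∈set)
end set {1,2,3,4,6,7} — state 1 in

Answer: ACCEPT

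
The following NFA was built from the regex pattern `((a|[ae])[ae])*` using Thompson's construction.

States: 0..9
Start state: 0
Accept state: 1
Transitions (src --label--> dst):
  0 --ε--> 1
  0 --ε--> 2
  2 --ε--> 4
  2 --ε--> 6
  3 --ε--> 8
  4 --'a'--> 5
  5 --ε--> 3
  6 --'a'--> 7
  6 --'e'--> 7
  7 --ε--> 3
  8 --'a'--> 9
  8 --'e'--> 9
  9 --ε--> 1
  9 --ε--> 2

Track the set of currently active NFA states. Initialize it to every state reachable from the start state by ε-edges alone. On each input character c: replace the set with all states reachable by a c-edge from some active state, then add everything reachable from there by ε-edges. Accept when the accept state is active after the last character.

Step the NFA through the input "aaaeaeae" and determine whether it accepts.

initial (ε-close {0}): {0,1,2,4,6}
'a' @ 1: {3,5,7,8}
'a' @ 2: {1,2,4,6,9}  (accept∈set)
'a' @ 3: {3,5,7,8}
'e' @ 4: {1,2,4,6,9}  (accept∈set)
'a' @ 5: {3,5,7,8}
'e' @ 6: {1,2,4,6,9}  (accept∈set)
'a' @ 7: {3,5,7,8}
'e' @ 8: {1,2,4,6,9}  (accept∈set)
final: {1,2,4,6,9}; accept 1 in set

Answer: ACCEPT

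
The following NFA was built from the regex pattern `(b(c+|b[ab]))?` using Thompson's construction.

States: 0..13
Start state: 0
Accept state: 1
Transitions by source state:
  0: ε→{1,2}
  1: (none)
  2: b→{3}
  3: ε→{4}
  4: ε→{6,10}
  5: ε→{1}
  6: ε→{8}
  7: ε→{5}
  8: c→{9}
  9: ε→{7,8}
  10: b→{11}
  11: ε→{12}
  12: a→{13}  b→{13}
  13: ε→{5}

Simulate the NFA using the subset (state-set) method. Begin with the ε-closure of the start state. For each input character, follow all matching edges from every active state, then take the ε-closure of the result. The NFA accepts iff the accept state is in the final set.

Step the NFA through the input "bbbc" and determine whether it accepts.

Answer: REJECT

Steps:
S₀ = ε-closure({0}) = {0,1,2}
'b' @ 1: {3,4,6,8,10}
'b' @ 2: {11,12}
'b' @ 3: {1,5,13}  [accepting]
'c' @ 4: {}  — no active states
end set {} — state 1 not in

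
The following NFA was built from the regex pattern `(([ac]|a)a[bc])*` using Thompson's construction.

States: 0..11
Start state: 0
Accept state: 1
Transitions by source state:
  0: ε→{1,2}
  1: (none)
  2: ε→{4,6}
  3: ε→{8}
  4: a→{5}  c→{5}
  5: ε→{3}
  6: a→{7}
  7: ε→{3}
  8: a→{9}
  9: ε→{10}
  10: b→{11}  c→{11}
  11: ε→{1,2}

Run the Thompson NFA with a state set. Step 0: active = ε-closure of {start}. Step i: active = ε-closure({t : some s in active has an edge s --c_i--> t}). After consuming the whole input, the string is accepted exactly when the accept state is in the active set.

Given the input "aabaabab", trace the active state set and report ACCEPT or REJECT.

Answer: REJECT

Derivation:
initial (ε-close {0}): {0,1,2,4,6}
'a' @ 1: {3,5,7,8}
'a' @ 2: {9,10}
'b' @ 3: {1,2,4,6,11}  ✓accept
'a' @ 4: {3,5,7,8}
'a' @ 5: {9,10}
'b' @ 6: {1,2,4,6,11}  ✓accept
'a' @ 7: {3,5,7,8}
'b' @ 8: {}  — state set empty
after full input: {}  (accept=1 not in)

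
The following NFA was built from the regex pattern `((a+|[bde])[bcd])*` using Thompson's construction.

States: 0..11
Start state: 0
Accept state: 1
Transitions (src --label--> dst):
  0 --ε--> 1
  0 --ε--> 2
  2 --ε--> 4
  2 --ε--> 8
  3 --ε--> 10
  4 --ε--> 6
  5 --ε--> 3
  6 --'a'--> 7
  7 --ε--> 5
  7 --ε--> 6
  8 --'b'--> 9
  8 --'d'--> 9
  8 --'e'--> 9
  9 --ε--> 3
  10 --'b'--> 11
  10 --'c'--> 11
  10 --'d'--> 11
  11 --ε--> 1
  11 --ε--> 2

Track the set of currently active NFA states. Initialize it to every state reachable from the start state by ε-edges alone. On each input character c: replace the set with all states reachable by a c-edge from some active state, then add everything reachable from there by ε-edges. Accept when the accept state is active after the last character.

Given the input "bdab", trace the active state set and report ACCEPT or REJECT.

Answer: ACCEPT

Derivation:
S₀ = ε-closure({0}) = {0,1,2,4,6,8}
'b' @ 1: {3,9,10}
'd' @ 2: {1,2,4,6,8,11}  ✓accept
'a' @ 3: {3,5,6,7,10}
'b' @ 4: {1,2,4,6,8,11}  ✓accept
after full input: {1,2,4,6,8,11}  (accept=1 in)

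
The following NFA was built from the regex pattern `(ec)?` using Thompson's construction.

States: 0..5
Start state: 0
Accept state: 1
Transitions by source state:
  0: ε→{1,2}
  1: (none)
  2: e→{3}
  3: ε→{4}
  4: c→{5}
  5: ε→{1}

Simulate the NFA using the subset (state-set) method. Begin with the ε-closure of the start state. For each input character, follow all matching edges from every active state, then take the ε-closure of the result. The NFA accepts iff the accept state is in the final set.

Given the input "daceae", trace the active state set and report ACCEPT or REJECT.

Answer: REJECT

Trace:
start: ε-closure({0}) = {0,1,2}
'd' @ 1: {}  — state set empty
rest 'aceae' ignored (set empty)
end set {} — state 1 not in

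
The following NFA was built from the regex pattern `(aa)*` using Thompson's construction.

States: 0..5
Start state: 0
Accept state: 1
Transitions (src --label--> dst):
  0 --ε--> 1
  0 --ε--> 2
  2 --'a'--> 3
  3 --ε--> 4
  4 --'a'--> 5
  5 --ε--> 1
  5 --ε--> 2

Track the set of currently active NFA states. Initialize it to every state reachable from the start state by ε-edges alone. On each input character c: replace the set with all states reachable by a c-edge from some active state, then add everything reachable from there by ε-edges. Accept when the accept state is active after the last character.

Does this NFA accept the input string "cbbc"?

start: ε-closure({0}) = {0,1,2}
'c' @ 1: {}  — dead — no transitions
rest 'bbc' ignored (set empty)
after full input: {}  (accept=1 not in)

Answer: REJECT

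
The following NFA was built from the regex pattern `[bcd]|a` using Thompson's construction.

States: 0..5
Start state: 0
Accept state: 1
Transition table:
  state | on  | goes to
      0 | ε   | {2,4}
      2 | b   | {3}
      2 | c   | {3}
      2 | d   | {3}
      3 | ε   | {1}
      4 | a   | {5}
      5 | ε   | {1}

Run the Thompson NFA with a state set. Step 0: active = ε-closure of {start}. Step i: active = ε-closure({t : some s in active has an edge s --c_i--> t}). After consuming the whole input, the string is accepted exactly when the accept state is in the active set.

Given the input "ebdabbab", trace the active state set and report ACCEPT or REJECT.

initial (ε-close {0}): {0,2,4}
'e' @ 1: {}  — no active states
rest 'bdabbab' ignored (set empty)
end set {} — state 1 not in

Answer: REJECT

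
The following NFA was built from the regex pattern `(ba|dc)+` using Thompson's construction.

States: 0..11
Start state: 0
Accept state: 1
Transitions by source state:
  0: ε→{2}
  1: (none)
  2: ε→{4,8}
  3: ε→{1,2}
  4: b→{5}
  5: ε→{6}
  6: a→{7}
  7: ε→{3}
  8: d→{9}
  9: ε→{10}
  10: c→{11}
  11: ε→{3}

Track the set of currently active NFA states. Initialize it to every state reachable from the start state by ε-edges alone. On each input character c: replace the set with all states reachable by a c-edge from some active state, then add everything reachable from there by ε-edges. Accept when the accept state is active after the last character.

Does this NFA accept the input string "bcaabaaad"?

start: ε-closure({0}) = {0,2,4,8}
'b' @ 1: {5,6}
'c' @ 2: {}  — no active states
rest 'aabaaad' ignored (set empty)
final: {}; accept 1 not in set

Answer: REJECT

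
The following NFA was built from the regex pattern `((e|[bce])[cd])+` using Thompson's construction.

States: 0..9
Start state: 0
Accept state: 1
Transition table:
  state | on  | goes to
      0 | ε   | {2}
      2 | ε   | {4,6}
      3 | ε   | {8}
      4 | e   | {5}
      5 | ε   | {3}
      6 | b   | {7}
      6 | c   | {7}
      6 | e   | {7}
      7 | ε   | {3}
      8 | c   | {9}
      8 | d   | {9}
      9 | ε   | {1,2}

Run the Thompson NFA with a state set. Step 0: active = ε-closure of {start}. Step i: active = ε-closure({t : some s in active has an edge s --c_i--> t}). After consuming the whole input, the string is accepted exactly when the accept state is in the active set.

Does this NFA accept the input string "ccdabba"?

Answer: REJECT

Derivation:
initial (ε-close {0}): {0,2,4,6}
'c' @ 1: {3,7,8}
'c' @ 2: {1,2,4,6,9}  [accepting]
'd' @ 3: {}  — state set empty
rest 'abba' ignored (set empty)
end set {} — state 1 not in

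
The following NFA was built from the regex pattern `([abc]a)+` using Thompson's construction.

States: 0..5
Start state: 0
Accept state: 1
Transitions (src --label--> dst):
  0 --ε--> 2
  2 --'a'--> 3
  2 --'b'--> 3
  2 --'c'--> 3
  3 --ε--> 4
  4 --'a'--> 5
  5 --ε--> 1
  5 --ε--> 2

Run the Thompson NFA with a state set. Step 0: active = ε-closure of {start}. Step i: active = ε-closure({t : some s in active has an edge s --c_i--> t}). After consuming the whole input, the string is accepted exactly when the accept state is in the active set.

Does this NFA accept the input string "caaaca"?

Answer: ACCEPT

Derivation:
initial (ε-close {0}): {0,2}
'c' @ 1: {3,4}
'a' @ 2: {1,2,5}  [accepting]
'a' @ 3: {3,4}
'a' @ 4: {1,2,5}  [accepting]
'c' @ 5: {3,4}
'a' @ 6: {1,2,5}  [accepting]
end set {1,2,5} — state 1 in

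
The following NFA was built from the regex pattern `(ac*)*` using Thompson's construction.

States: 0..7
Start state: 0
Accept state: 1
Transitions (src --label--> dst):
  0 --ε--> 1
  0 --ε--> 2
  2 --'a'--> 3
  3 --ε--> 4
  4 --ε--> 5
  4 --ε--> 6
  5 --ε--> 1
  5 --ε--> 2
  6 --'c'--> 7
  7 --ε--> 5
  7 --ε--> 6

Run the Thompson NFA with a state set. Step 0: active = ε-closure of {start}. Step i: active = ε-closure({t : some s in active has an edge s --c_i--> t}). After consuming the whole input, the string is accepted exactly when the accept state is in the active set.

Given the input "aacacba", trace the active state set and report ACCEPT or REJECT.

start: ε-closure({0}) = {0,1,2}
'a' @ 1: {1,2,3,4,5,6}  (accept∈set)
'a' @ 2: {1,2,3,4,5,6}  (accept∈set)
'c' @ 3: {1,2,5,6,7}  (accept∈set)
'a' @ 4: {1,2,3,4,5,6}  (accept∈set)
'c' @ 5: {1,2,5,6,7}  (accept∈set)
'b' @ 6: {}  — state set empty
rest 'a' ignored (set empty)
end set {} — state 1 not in

Answer: REJECT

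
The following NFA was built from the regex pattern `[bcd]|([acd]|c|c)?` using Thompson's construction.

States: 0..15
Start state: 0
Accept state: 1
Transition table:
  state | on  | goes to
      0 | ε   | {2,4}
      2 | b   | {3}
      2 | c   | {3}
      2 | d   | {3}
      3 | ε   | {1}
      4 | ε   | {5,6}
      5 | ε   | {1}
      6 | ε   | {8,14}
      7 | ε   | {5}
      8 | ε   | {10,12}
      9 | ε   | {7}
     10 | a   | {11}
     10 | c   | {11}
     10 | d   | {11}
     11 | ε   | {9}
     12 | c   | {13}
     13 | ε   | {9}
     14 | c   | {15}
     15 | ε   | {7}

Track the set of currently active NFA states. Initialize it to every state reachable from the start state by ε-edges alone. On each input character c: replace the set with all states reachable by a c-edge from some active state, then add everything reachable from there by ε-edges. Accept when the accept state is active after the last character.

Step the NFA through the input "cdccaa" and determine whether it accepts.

start: ε-closure({0}) = {0,1,2,4,5,6,8,10,12,14}
'c' @ 1: {1,3,5,7,9,11,13,15}  ✓accept
'd' @ 2: {}  — no active states
rest 'ccaa' ignored (set empty)
final: {}; accept 1 not in set

Answer: REJECT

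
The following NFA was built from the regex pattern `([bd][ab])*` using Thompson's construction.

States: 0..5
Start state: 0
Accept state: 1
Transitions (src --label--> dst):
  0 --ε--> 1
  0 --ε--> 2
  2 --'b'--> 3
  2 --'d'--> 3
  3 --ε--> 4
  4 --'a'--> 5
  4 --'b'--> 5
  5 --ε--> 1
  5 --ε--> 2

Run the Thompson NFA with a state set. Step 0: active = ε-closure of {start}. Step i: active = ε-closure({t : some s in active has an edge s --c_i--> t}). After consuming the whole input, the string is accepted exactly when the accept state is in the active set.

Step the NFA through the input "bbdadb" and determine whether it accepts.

Answer: ACCEPT

Derivation:
start: ε-closure({0}) = {0,1,2}
'b' @ 1: {3,4}
'b' @ 2: {1,2,5}  (accept∈set)
'd' @ 3: {3,4}
'a' @ 4: {1,2,5}  (accept∈set)
'd' @ 5: {3,4}
'b' @ 6: {1,2,5}  (accept∈set)
after full input: {1,2,5}  (accept=1 in)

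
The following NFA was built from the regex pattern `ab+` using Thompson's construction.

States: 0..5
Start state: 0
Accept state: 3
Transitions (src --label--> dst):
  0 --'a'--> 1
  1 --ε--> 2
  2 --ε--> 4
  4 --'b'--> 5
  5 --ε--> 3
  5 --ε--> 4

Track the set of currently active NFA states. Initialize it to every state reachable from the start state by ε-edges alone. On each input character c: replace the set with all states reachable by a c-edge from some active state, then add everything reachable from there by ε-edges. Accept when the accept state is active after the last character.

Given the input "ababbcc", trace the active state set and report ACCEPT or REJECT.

Answer: REJECT

Trace:
initial (ε-close {0}): {0}
'a' @ 1: {1,2,4}
'b' @ 2: {3,4,5}  (accept∈set)
'a' @ 3: {}  — state set empty
rest 'bbcc' ignored (set empty)
final: {}; accept 3 not in set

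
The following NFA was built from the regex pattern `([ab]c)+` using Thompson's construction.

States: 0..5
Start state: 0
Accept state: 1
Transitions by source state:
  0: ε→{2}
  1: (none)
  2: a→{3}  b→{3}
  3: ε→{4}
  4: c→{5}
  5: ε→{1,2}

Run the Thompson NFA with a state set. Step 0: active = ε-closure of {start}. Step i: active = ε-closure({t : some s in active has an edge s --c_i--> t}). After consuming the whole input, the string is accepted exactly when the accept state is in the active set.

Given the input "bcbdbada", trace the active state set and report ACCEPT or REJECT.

Answer: REJECT

Trace:
S₀ = ε-closure({0}) = {0,2}
'b' @ 1: {3,4}
'c' @ 2: {1,2,5}  [accepting]
'b' @ 3: {3,4}
'd' @ 4: {}  — dead — no transitions
rest 'bada' ignored (set empty)
after full input: {}  (accept=1 not in)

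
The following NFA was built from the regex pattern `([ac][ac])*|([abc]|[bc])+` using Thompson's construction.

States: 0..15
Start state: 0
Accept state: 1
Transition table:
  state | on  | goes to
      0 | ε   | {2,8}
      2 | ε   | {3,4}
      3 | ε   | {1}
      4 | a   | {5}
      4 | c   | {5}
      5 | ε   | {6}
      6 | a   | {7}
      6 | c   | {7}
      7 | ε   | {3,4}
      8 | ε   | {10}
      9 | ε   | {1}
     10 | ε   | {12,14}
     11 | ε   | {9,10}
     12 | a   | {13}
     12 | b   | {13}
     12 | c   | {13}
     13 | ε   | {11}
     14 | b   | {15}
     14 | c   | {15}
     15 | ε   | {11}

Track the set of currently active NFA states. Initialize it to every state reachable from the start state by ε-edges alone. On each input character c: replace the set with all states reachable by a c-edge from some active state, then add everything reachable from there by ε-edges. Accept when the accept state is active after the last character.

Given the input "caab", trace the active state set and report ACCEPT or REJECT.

start: ε-closure({0}) = {0,1,2,3,4,8,10,12,14}
'c' @ 1: {1,5,6,9,10,11,12,13,14,15}  [accepting]
'a' @ 2: {1,3,4,7,9,10,11,12,13,14}  [accepting]
'a' @ 3: {1,5,6,9,10,11,12,13,14}  [accepting]
'b' @ 4: {1,9,10,11,12,13,14,15}  [accepting]
end set {1,9,10,11,12,13,14,15} — state 1 in

Answer: ACCEPT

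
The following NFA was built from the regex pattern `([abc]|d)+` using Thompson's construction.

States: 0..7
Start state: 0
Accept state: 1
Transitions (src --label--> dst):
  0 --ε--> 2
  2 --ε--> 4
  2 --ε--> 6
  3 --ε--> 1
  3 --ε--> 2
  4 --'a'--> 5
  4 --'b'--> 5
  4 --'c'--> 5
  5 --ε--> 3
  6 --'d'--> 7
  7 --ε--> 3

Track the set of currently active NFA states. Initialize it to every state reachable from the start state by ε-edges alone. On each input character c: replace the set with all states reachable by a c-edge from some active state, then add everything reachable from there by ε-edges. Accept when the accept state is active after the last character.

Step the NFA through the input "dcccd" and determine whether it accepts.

start: ε-closure({0}) = {0,2,4,6}
'd' @ 1: {1,2,3,4,6,7}  (accept∈set)
'c' @ 2: {1,2,3,4,5,6}  (accept∈set)
'c' @ 3: {1,2,3,4,5,6}  (accept∈set)
'c' @ 4: {1,2,3,4,5,6}  (accept∈set)
'd' @ 5: {1,2,3,4,6,7}  (accept∈set)
end set {1,2,3,4,6,7} — state 1 in

Answer: ACCEPT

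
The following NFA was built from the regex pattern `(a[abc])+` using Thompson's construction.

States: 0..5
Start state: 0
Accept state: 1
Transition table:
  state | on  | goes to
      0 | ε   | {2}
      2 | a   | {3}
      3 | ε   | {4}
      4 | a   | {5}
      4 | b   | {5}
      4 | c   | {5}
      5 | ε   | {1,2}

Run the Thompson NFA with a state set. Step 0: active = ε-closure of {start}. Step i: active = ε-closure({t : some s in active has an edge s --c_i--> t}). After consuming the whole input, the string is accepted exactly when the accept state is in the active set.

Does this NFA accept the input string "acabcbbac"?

S₀ = ε-closure({0}) = {0,2}
'a' @ 1: {3,4}
'c' @ 2: {1,2,5}  (accept∈set)
'a' @ 3: {3,4}
'b' @ 4: {1,2,5}  (accept∈set)
'c' @ 5: {}  — no active states
rest 'bbac' ignored (set empty)
end set {} — state 1 not in

Answer: REJECT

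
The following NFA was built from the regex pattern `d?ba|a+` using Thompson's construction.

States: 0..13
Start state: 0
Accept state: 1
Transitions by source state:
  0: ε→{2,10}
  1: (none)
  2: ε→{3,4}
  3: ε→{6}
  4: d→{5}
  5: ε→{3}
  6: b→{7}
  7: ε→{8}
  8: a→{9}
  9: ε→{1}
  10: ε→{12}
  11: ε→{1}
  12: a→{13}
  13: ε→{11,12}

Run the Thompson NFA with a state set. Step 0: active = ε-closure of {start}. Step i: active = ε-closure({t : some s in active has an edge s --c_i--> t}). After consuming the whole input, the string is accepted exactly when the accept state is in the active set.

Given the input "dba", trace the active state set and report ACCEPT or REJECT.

Answer: ACCEPT

Trace:
initial (ε-close {0}): {0,2,3,4,6,10,12}
'd' @ 1: {3,5,6}
'b' @ 2: {7,8}
'a' @ 3: {1,9}  [accepting]
end set {1,9} — state 1 in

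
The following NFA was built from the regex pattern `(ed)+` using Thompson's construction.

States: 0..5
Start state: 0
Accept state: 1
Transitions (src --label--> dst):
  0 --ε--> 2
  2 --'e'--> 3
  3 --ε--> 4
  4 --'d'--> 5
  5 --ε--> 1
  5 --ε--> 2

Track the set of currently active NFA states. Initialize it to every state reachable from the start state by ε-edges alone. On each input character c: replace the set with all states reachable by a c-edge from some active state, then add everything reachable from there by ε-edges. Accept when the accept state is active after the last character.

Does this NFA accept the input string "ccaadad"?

start: ε-closure({0}) = {0,2}
'c' @ 1: {}  — dead — no transitions
rest 'caadad' ignored (set empty)
after full input: {}  (accept=1 not in)

Answer: REJECT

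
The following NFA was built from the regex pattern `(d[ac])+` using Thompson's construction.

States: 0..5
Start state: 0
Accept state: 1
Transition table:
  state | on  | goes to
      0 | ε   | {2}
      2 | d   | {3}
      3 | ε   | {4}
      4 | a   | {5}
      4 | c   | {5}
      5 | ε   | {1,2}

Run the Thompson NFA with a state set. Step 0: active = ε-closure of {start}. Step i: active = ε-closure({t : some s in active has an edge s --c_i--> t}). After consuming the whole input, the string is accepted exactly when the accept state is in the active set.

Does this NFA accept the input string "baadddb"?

Answer: REJECT

Trace:
initial (ε-close {0}): {0,2}
'b' @ 1: {}  — no active states
rest 'aadddb' ignored (set empty)
final: {}; accept 1 not in set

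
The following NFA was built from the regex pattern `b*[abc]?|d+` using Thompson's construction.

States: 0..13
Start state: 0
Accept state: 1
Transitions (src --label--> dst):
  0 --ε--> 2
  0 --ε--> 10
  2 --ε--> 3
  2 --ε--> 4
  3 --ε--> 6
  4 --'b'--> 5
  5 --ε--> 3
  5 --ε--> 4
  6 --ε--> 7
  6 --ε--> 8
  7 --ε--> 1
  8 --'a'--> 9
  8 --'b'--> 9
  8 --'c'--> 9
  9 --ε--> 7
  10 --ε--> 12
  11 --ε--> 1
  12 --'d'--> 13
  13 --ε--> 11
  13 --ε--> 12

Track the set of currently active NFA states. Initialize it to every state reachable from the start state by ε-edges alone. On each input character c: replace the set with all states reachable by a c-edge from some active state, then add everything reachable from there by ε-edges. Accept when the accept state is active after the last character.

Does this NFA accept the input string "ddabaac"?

S₀ = ε-closure({0}) = {0,1,2,3,4,6,7,8,10,12}
'd' @ 1: {1,11,12,13}  [accepting]
'd' @ 2: {1,11,12,13}  [accepting]
'a' @ 3: {}  — dead — no transitions
rest 'baac' ignored (set empty)
end set {} — state 1 not in

Answer: REJECT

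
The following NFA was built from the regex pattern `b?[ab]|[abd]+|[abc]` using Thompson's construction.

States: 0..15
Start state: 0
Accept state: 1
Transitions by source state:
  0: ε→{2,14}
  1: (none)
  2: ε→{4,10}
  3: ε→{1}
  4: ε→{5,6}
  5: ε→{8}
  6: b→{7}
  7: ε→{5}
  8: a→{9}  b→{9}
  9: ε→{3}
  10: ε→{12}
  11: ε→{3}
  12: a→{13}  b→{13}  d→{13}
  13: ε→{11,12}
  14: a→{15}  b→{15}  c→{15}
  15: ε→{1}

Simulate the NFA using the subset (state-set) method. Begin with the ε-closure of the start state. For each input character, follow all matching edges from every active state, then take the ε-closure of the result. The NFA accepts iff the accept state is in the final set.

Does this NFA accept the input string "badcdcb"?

initial (ε-close {0}): {0,2,4,5,6,8,10,12,14}
'b' @ 1: {1,3,5,7,8,9,11,12,13,15}  (accept∈set)
'a' @ 2: {1,3,9,11,12,13}  (accept∈set)
'd' @ 3: {1,3,11,12,13}  (accept∈set)
'c' @ 4: {}  — dead — no transitions
rest 'dcb' ignored (set empty)
end set {} — state 1 not in

Answer: REJECT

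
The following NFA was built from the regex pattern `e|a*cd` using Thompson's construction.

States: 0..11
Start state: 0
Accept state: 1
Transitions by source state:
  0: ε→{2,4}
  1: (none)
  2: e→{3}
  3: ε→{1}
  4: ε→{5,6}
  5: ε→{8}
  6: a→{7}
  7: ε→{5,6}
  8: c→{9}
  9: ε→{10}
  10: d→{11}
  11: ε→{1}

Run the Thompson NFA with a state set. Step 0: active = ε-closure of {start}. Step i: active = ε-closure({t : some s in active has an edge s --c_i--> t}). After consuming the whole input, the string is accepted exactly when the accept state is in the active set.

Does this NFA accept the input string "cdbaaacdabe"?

Answer: REJECT

Derivation:
initial (ε-close {0}): {0,2,4,5,6,8}
'c' @ 1: {9,10}
'd' @ 2: {1,11}  ✓accept
'b' @ 3: {}  — dead — no transitions
rest 'aaacdabe' ignored (set empty)
final: {}; accept 1 not in set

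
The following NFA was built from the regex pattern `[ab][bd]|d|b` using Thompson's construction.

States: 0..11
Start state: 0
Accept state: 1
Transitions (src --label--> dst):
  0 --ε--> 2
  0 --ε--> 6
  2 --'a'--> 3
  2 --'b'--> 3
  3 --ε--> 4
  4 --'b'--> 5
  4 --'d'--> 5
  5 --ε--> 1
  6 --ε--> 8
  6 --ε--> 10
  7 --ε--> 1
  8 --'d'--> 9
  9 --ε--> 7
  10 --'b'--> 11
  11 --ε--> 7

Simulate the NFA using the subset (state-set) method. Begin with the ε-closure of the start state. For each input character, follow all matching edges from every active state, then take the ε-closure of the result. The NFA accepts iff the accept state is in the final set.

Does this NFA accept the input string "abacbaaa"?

Answer: REJECT

Trace:
initial (ε-close {0}): {0,2,6,8,10}
'a' @ 1: {3,4}
'b' @ 2: {1,5}  ✓accept
'a' @ 3: {}  — no active states
rest 'cbaaa' ignored (set empty)
final: {}; accept 1 not in set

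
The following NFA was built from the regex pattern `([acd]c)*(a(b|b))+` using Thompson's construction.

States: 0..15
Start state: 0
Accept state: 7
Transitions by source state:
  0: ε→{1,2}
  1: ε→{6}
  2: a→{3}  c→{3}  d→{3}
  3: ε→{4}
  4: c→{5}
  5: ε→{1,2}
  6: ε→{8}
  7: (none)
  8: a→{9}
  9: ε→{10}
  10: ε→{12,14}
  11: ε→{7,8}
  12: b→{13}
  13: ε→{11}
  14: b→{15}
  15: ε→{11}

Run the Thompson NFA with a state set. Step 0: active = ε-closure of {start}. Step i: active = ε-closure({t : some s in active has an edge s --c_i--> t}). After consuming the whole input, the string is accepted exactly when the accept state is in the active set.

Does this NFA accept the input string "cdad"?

initial (ε-close {0}): {0,1,2,6,8}
'c' @ 1: {3,4}
'd' @ 2: {}  — no active states
rest 'ad' ignored (set empty)
final: {}; accept 7 not in set

Answer: REJECT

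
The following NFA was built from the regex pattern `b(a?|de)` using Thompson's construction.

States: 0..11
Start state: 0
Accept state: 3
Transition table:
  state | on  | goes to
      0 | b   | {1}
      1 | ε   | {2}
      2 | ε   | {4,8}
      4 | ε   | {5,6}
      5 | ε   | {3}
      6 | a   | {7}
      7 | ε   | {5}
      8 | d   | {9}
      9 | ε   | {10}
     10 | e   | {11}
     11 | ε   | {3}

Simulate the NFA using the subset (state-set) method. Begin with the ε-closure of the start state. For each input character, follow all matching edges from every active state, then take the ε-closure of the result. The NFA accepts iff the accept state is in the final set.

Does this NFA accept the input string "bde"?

S₀ = ε-closure({0}) = {0}
'b' @ 1: {1,2,3,4,5,6,8}  ✓accept
'd' @ 2: {9,10}
'e' @ 3: {3,11}  ✓accept
after full input: {3,11}  (accept=3 in)

Answer: ACCEPT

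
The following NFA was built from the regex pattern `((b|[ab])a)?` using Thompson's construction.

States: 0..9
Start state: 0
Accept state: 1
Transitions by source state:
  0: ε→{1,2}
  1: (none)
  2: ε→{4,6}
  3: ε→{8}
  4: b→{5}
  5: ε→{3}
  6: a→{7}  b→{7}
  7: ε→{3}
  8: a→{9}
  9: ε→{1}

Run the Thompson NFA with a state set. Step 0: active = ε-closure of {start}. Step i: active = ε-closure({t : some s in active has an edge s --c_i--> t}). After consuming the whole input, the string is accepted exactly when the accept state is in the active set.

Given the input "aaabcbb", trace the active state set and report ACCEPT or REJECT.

Answer: REJECT

Trace:
start: ε-closure({0}) = {0,1,2,4,6}
'a' @ 1: {3,7,8}
'a' @ 2: {1,9}  [accepting]
'a' @ 3: {}  — state set empty
rest 'bcbb' ignored (set empty)
after full input: {}  (accept=1 not in)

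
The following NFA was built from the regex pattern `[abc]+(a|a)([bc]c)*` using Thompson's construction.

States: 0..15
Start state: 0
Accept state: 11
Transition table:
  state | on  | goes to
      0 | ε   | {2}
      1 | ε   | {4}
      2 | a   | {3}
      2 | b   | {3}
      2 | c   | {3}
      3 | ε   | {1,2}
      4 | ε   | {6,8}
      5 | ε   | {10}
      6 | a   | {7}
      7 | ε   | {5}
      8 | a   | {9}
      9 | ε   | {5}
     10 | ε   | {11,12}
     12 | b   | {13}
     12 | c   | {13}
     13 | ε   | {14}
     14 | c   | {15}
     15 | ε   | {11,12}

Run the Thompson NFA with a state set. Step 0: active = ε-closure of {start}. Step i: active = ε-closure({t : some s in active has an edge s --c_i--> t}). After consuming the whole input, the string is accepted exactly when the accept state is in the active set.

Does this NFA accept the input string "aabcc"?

S₀ = ε-closure({0}) = {0,2}
'a' @ 1: {1,2,3,4,6,8}
'a' @ 2: {1,2,3,4,5,6,7,8,9,10,11,12}  ✓accept
'b' @ 3: {1,2,3,4,6,8,13,14}
'c' @ 4: {1,2,3,4,6,8,11,12,15}  ✓accept
'c' @ 5: {1,2,3,4,6,8,13,14}
final: {1,2,3,4,6,8,13,14}; accept 11 not in set

Answer: REJECT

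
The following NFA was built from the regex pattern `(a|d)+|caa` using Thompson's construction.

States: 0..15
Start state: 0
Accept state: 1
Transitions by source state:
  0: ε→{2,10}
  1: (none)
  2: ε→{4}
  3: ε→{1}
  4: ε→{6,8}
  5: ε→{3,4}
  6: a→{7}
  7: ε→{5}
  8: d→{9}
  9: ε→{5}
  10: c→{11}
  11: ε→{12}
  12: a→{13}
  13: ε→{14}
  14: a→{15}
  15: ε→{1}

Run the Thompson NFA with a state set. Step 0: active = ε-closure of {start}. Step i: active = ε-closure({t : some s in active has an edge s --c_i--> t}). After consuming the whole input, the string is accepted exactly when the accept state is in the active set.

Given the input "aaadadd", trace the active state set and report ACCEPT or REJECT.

initial (ε-close {0}): {0,2,4,6,8,10}
'a' @ 1: {1,3,4,5,6,7,8}  ✓accept
'a' @ 2: {1,3,4,5,6,7,8}  ✓accept
'a' @ 3: {1,3,4,5,6,7,8}  ✓accept
'd' @ 4: {1,3,4,5,6,8,9}  ✓accept
'a' @ 5: {1,3,4,5,6,7,8}  ✓accept
'd' @ 6: {1,3,4,5,6,8,9}  ✓accept
'd' @ 7: {1,3,4,5,6,8,9}  ✓accept
after full input: {1,3,4,5,6,8,9}  (accept=1 in)

Answer: ACCEPT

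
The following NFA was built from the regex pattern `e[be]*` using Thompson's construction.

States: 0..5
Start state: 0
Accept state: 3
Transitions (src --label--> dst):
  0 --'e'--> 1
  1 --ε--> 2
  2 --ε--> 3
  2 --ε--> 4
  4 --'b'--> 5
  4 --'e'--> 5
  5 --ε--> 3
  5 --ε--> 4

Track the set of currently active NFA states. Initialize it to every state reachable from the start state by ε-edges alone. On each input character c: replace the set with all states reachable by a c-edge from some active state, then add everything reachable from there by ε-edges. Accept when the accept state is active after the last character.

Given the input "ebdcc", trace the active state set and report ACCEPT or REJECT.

S₀ = ε-closure({0}) = {0}
'e' @ 1: {1,2,3,4}  ✓accept
'b' @ 2: {3,4,5}  ✓accept
'd' @ 3: {}  — no active states
rest 'cc' ignored (set empty)
final: {}; accept 3 not in set

Answer: REJECT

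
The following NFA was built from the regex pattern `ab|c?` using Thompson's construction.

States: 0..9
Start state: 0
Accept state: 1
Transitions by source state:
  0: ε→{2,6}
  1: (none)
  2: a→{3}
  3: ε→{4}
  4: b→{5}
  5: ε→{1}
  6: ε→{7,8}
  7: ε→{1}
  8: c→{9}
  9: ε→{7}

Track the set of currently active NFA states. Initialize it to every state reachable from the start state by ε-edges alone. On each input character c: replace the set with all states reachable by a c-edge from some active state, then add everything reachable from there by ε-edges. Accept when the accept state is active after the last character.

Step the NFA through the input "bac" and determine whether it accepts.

Answer: REJECT

Steps:
initial (ε-close {0}): {0,1,2,6,7,8}
'b' @ 1: {}  — state set empty
rest 'ac' ignored (set empty)
end set {} — state 1 not in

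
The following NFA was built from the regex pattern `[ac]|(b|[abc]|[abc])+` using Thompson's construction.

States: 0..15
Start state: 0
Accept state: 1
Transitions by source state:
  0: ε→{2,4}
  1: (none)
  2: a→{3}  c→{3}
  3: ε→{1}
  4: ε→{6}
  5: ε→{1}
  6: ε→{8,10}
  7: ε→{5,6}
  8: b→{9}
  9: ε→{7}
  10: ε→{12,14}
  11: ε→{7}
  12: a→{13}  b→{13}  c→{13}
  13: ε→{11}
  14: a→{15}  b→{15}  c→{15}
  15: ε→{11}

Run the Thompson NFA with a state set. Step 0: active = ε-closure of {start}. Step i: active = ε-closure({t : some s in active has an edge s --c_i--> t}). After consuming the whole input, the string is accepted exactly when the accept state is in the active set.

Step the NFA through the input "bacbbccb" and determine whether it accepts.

Answer: ACCEPT

Trace:
S₀ = ε-closure({0}) = {0,2,4,6,8,10,12,14}
'b' @ 1: {1,5,6,7,8,9,10,11,12,13,14,15}  ✓accept
'a' @ 2: {1,5,6,7,8,10,11,12,13,14,15}  ✓accept
'c' @ 3: {1,5,6,7,8,10,11,12,13,14,15}  ✓accept
'b' @ 4: {1,5,6,7,8,9,10,11,12,13,14,15}  ✓accept
'b' @ 5: {1,5,6,7,8,9,10,11,12,13,14,15}  ✓accept
'c' @ 6: {1,5,6,7,8,10,11,12,13,14,15}  ✓accept
'c' @ 7: {1,5,6,7,8,10,11,12,13,14,15}  ✓accept
'b' @ 8: {1,5,6,7,8,9,10,11,12,13,14,15}  ✓accept
end set {1,5,6,7,8,9,10,11,12,13,14,15} — state 1 in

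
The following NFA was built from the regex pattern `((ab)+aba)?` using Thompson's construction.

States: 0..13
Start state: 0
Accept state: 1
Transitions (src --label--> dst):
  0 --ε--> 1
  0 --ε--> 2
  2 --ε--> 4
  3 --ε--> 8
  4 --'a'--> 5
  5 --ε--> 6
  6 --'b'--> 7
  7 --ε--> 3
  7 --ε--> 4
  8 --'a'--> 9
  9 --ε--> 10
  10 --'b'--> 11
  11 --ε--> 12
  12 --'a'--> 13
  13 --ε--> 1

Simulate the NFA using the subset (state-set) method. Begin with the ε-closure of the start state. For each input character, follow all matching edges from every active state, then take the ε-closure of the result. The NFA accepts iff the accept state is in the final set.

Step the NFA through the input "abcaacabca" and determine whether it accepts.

Answer: REJECT

Steps:
S₀ = ε-closure({0}) = {0,1,2,4}
'a' @ 1: {5,6}
'b' @ 2: {3,4,7,8}
'c' @ 3: {}  — no active states
rest 'aacabca' ignored (set empty)
after full input: {}  (accept=1 not in)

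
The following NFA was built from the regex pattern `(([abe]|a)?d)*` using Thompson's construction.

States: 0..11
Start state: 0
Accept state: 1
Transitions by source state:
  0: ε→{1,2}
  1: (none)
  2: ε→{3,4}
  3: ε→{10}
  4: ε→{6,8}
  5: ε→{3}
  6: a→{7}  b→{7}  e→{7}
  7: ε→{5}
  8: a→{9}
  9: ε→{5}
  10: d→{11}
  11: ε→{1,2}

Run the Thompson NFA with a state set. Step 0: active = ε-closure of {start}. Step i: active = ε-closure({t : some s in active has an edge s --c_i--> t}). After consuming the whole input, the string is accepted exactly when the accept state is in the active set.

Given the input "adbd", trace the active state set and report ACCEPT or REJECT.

Answer: ACCEPT

Derivation:
S₀ = ε-closure({0}) = {0,1,2,3,4,6,8,10}
'a' @ 1: {3,5,7,9,10}
'd' @ 2: {1,2,3,4,6,8,10,11}  [accepting]
'b' @ 3: {3,5,7,10}
'd' @ 4: {1,2,3,4,6,8,10,11}  [accepting]
final: {1,2,3,4,6,8,10,11}; accept 1 in set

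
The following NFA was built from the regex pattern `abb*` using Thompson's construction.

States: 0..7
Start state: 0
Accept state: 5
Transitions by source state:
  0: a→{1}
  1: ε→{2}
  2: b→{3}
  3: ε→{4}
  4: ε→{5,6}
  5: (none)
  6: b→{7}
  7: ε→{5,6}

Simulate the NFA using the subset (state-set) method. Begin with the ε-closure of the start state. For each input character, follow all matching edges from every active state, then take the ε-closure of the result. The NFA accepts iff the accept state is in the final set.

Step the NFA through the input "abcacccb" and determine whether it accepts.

start: ε-closure({0}) = {0}
'a' @ 1: {1,2}
'b' @ 2: {3,4,5,6}  [accepting]
'c' @ 3: {}  — no active states
rest 'acccb' ignored (set empty)
after full input: {}  (accept=5 not in)

Answer: REJECT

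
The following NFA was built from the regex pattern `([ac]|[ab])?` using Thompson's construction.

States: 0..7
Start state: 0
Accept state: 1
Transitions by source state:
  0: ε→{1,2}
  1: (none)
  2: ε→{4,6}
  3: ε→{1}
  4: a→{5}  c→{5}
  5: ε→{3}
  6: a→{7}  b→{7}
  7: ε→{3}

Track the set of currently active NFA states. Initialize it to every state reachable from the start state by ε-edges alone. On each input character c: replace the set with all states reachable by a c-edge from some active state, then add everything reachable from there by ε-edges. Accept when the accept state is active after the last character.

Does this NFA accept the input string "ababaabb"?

start: ε-closure({0}) = {0,1,2,4,6}
'a' @ 1: {1,3,5,7}  (accept∈set)
'b' @ 2: {}  — state set empty
rest 'abaabb' ignored (set empty)
final: {}; accept 1 not in set

Answer: REJECT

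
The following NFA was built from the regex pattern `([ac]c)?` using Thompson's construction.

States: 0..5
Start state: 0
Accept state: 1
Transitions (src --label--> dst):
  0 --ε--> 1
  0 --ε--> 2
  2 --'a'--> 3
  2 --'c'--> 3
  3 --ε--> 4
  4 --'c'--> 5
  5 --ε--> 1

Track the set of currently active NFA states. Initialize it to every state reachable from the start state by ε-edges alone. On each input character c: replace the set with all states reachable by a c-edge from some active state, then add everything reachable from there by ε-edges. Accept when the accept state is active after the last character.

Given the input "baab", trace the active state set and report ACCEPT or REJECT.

start: ε-closure({0}) = {0,1,2}
'b' @ 1: {}  — dead — no transitions
rest 'aab' ignored (set empty)
final: {}; accept 1 not in set

Answer: REJECT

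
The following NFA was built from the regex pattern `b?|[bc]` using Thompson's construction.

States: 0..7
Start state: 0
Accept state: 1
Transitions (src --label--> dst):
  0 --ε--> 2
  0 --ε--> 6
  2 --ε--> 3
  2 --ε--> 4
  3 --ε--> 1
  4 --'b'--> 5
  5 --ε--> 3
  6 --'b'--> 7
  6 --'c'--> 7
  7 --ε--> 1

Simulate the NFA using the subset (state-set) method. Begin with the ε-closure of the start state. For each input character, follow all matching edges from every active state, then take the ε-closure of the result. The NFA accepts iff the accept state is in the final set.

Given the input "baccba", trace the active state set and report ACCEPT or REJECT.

Answer: REJECT

Derivation:
S₀ = ε-closure({0}) = {0,1,2,3,4,6}
'b' @ 1: {1,3,5,7}  ✓accept
'a' @ 2: {}  — no active states
rest 'ccba' ignored (set empty)
after full input: {}  (accept=1 not in)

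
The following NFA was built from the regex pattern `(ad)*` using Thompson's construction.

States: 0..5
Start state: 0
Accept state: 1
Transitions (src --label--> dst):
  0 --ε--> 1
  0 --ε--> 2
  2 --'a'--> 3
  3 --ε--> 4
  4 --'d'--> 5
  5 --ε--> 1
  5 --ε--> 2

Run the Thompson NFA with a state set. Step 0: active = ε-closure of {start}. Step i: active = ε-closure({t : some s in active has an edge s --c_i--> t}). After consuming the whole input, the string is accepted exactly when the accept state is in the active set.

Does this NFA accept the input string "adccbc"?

Answer: REJECT

Steps:
S₀ = ε-closure({0}) = {0,1,2}
'a' @ 1: {3,4}
'd' @ 2: {1,2,5}  [accepting]
'c' @ 3: {}  — no active states
rest 'cbc' ignored (set empty)
final: {}; accept 1 not in set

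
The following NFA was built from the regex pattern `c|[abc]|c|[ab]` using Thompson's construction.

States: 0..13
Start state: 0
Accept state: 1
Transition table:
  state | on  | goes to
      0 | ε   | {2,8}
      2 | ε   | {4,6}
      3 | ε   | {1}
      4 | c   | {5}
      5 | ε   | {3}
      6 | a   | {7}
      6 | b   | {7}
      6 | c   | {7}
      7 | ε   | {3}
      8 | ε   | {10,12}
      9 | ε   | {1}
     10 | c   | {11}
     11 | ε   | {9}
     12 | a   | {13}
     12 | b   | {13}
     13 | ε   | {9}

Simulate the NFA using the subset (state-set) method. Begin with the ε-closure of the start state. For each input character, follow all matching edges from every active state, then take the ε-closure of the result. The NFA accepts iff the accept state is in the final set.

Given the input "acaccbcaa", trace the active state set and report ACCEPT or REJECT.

Answer: REJECT

Trace:
initial (ε-close {0}): {0,2,4,6,8,10,12}
'a' @ 1: {1,3,7,9,13}  ✓accept
'c' @ 2: {}  — no active states
rest 'accbcaa' ignored (set empty)
final: {}; accept 1 not in set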